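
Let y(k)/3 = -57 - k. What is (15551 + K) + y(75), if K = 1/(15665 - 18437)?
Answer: 42009659/2772 ≈ 15155.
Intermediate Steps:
y(k) = -171 - 3*k (y(k) = 3*(-57 - k) = -171 - 3*k)
K = -1/2772 (K = 1/(-2772) = -1/2772 ≈ -0.00036075)
(15551 + K) + y(75) = (15551 - 1/2772) + (-171 - 3*75) = 43107371/2772 + (-171 - 225) = 43107371/2772 - 396 = 42009659/2772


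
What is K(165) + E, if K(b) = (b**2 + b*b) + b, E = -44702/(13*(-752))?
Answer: 266980471/4888 ≈ 54620.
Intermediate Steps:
E = 22351/4888 (E = -44702/(-9776) = -44702*(-1/9776) = 22351/4888 ≈ 4.5726)
K(b) = b + 2*b**2 (K(b) = (b**2 + b**2) + b = 2*b**2 + b = b + 2*b**2)
K(165) + E = 165*(1 + 2*165) + 22351/4888 = 165*(1 + 330) + 22351/4888 = 165*331 + 22351/4888 = 54615 + 22351/4888 = 266980471/4888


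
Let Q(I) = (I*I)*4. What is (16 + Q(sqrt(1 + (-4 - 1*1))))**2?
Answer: 0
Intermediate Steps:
Q(I) = 4*I**2 (Q(I) = I**2*4 = 4*I**2)
(16 + Q(sqrt(1 + (-4 - 1*1))))**2 = (16 + 4*(sqrt(1 + (-4 - 1*1)))**2)**2 = (16 + 4*(sqrt(1 + (-4 - 1)))**2)**2 = (16 + 4*(sqrt(1 - 5))**2)**2 = (16 + 4*(sqrt(-4))**2)**2 = (16 + 4*(2*I)**2)**2 = (16 + 4*(-4))**2 = (16 - 16)**2 = 0**2 = 0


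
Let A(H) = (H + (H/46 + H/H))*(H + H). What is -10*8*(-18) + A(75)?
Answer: 300945/23 ≈ 13085.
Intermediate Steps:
A(H) = 2*H*(1 + 47*H/46) (A(H) = (H + (H*(1/46) + 1))*(2*H) = (H + (H/46 + 1))*(2*H) = (H + (1 + H/46))*(2*H) = (1 + 47*H/46)*(2*H) = 2*H*(1 + 47*H/46))
-10*8*(-18) + A(75) = -10*8*(-18) + (1/23)*75*(46 + 47*75) = -80*(-18) + (1/23)*75*(46 + 3525) = 1440 + (1/23)*75*3571 = 1440 + 267825/23 = 300945/23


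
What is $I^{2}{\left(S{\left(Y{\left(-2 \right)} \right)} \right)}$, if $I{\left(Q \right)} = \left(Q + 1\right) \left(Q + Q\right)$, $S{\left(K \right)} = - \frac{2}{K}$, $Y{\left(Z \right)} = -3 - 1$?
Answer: $\frac{9}{4} \approx 2.25$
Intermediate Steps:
$Y{\left(Z \right)} = -4$ ($Y{\left(Z \right)} = -3 - 1 = -4$)
$I{\left(Q \right)} = 2 Q \left(1 + Q\right)$ ($I{\left(Q \right)} = \left(1 + Q\right) 2 Q = 2 Q \left(1 + Q\right)$)
$I^{2}{\left(S{\left(Y{\left(-2 \right)} \right)} \right)} = \left(2 \left(- \frac{2}{-4}\right) \left(1 - \frac{2}{-4}\right)\right)^{2} = \left(2 \left(\left(-2\right) \left(- \frac{1}{4}\right)\right) \left(1 - - \frac{1}{2}\right)\right)^{2} = \left(2 \cdot \frac{1}{2} \left(1 + \frac{1}{2}\right)\right)^{2} = \left(2 \cdot \frac{1}{2} \cdot \frac{3}{2}\right)^{2} = \left(\frac{3}{2}\right)^{2} = \frac{9}{4}$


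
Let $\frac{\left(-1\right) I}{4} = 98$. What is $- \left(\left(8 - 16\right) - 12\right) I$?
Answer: $-7840$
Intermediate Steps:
$I = -392$ ($I = \left(-4\right) 98 = -392$)
$- \left(\left(8 - 16\right) - 12\right) I = - \left(\left(8 - 16\right) - 12\right) \left(-392\right) = - \left(-8 - 12\right) \left(-392\right) = - \left(-20\right) \left(-392\right) = \left(-1\right) 7840 = -7840$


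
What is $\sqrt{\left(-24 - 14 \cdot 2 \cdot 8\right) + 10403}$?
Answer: $\sqrt{10155} \approx 100.77$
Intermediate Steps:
$\sqrt{\left(-24 - 14 \cdot 2 \cdot 8\right) + 10403} = \sqrt{\left(-24 - 224\right) + 10403} = \sqrt{-248 + 10403} = \sqrt{10155}$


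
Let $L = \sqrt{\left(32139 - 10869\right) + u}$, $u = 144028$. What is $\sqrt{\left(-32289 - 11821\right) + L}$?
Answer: $\sqrt{-44110 + \sqrt{165298}} \approx 209.05 i$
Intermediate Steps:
$L = \sqrt{165298}$ ($L = \sqrt{\left(32139 - 10869\right) + 144028} = \sqrt{21270 + 144028} = \sqrt{165298} \approx 406.57$)
$\sqrt{\left(-32289 - 11821\right) + L} = \sqrt{\left(-32289 - 11821\right) + \sqrt{165298}} = \sqrt{-44110 + \sqrt{165298}}$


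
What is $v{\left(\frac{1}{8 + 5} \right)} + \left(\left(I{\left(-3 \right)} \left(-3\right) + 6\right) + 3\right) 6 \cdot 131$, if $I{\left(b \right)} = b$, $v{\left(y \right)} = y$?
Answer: $\frac{183925}{13} \approx 14148.0$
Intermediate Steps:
$v{\left(\frac{1}{8 + 5} \right)} + \left(\left(I{\left(-3 \right)} \left(-3\right) + 6\right) + 3\right) 6 \cdot 131 = \frac{1}{8 + 5} + \left(\left(\left(-3\right) \left(-3\right) + 6\right) + 3\right) 6 \cdot 131 = \frac{1}{13} + \left(\left(9 + 6\right) + 3\right) 6 \cdot 131 = \frac{1}{13} + \left(15 + 3\right) 6 \cdot 131 = \frac{1}{13} + 18 \cdot 6 \cdot 131 = \frac{1}{13} + 108 \cdot 131 = \frac{1}{13} + 14148 = \frac{183925}{13}$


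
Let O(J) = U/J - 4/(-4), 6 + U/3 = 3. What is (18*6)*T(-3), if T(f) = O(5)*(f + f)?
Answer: 2592/5 ≈ 518.40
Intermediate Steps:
U = -9 (U = -18 + 3*3 = -18 + 9 = -9)
O(J) = 1 - 9/J (O(J) = -9/J - 4/(-4) = -9/J - 4*(-1/4) = -9/J + 1 = 1 - 9/J)
T(f) = -8*f/5 (T(f) = ((-9 + 5)/5)*(f + f) = ((1/5)*(-4))*(2*f) = -8*f/5)
(18*6)*T(-3) = (18*6)*(-8/5*(-3)) = 108*(24/5) = 2592/5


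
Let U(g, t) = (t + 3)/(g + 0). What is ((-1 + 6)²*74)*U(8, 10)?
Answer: 12025/4 ≈ 3006.3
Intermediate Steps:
U(g, t) = (3 + t)/g
((-1 + 6)²*74)*U(8, 10) = ((-1 + 6)²*74)*((3 + 10)/8) = (5²*74)*((⅛)*13) = (25*74)*(13/8) = 1850*(13/8) = 12025/4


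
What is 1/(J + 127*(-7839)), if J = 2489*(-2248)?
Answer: -1/6590825 ≈ -1.5173e-7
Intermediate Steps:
J = -5595272
1/(J + 127*(-7839)) = 1/(-5595272 + 127*(-7839)) = 1/(-5595272 - 995553) = 1/(-6590825) = -1/6590825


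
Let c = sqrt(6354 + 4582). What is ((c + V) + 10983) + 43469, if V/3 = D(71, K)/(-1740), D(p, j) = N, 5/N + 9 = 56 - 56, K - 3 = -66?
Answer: 56847889/1044 + 2*sqrt(2734) ≈ 54557.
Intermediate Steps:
K = -63 (K = 3 - 66 = -63)
N = -5/9 (N = 5/(-9 + (56 - 56)) = 5/(-9 + 0) = 5/(-9) = 5*(-1/9) = -5/9 ≈ -0.55556)
c = 2*sqrt(2734) (c = sqrt(10936) = 2*sqrt(2734) ≈ 104.58)
D(p, j) = -5/9
V = 1/1044 (V = 3*(-5/9/(-1740)) = 3*(-5/9*(-1/1740)) = 3*(1/3132) = 1/1044 ≈ 0.00095785)
((c + V) + 10983) + 43469 = ((2*sqrt(2734) + 1/1044) + 10983) + 43469 = ((1/1044 + 2*sqrt(2734)) + 10983) + 43469 = (11466253/1044 + 2*sqrt(2734)) + 43469 = 56847889/1044 + 2*sqrt(2734)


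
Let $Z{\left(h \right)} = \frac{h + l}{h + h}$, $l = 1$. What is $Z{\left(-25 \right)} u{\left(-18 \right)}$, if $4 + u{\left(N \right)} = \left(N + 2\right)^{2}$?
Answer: $\frac{3024}{25} \approx 120.96$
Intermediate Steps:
$u{\left(N \right)} = -4 + \left(2 + N\right)^{2}$ ($u{\left(N \right)} = -4 + \left(N + 2\right)^{2} = -4 + \left(2 + N\right)^{2}$)
$Z{\left(h \right)} = \frac{1 + h}{2 h}$ ($Z{\left(h \right)} = \frac{h + 1}{h + h} = \frac{1 + h}{2 h}$)
$Z{\left(-25 \right)} u{\left(-18 \right)} = \frac{1 - 25}{2 \left(-25\right)} \left(- 18 \left(4 - 18\right)\right) = \frac{1}{2} \left(- \frac{1}{25}\right) \left(-24\right) \left(\left(-18\right) \left(-14\right)\right) = \frac{12}{25} \cdot 252 = \frac{3024}{25}$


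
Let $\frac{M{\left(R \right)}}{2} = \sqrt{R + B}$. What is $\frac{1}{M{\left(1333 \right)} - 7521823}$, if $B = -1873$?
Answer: $- \frac{7521823}{56577821245489} - \frac{12 i \sqrt{15}}{56577821245489} \approx -1.3295 \cdot 10^{-7} - 8.2145 \cdot 10^{-13} i$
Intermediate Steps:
$M{\left(R \right)} = 2 \sqrt{-1873 + R}$ ($M{\left(R \right)} = 2 \sqrt{R - 1873} = 2 \sqrt{-1873 + R}$)
$\frac{1}{M{\left(1333 \right)} - 7521823} = \frac{1}{2 \sqrt{-1873 + 1333} - 7521823} = \frac{1}{2 \sqrt{-540} - 7521823} = \frac{1}{2 \cdot 6 i \sqrt{15} - 7521823} = \frac{1}{12 i \sqrt{15} - 7521823} = \frac{1}{-7521823 + 12 i \sqrt{15}}$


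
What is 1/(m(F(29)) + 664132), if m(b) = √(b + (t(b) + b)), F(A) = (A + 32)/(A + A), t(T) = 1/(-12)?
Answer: 231117936/153492817070849 - 2*√61161/153492817070849 ≈ 1.5057e-6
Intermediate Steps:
t(T) = -1/12
F(A) = (32 + A)/(2*A) (F(A) = (32 + A)/((2*A)) = (32 + A)*(1/(2*A)) = (32 + A)/(2*A))
m(b) = √(-1/12 + 2*b) (m(b) = √(b + (-1/12 + b)) = √(-1/12 + 2*b))
1/(m(F(29)) + 664132) = 1/(√(-3 + 72*((½)*(32 + 29)/29))/6 + 664132) = 1/(√(-3 + 72*((½)*(1/29)*61))/6 + 664132) = 1/(√(-3 + 72*(61/58))/6 + 664132) = 1/(√(-3 + 2196/29)/6 + 664132) = 1/(√(2109/29)/6 + 664132) = 1/((√61161/29)/6 + 664132) = 1/(√61161/174 + 664132) = 1/(664132 + √61161/174)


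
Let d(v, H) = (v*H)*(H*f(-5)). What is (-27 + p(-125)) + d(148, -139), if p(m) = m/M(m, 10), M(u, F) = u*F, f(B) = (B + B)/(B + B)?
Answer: 28594811/10 ≈ 2.8595e+6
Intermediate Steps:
f(B) = 1 (f(B) = (2*B)/((2*B)) = (2*B)*(1/(2*B)) = 1)
M(u, F) = F*u
p(m) = ⅒ (p(m) = m/((10*m)) = m*(1/(10*m)) = ⅒)
d(v, H) = v*H² (d(v, H) = (v*H)*(H*1) = (H*v)*H = v*H²)
(-27 + p(-125)) + d(148, -139) = (-27 + ⅒) + 148*(-139)² = -269/10 + 148*19321 = -269/10 + 2859508 = 28594811/10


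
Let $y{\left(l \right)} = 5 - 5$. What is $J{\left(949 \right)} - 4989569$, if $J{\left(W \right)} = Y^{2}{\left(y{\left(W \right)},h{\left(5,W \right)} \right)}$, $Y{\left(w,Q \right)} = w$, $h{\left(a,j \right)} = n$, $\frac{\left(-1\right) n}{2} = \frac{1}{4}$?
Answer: $-4989569$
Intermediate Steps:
$y{\left(l \right)} = 0$ ($y{\left(l \right)} = 5 - 5 = 0$)
$n = - \frac{1}{2}$ ($n = - \frac{2}{4} = \left(-2\right) \frac{1}{4} = - \frac{1}{2} \approx -0.5$)
$h{\left(a,j \right)} = - \frac{1}{2}$
$J{\left(W \right)} = 0$ ($J{\left(W \right)} = 0^{2} = 0$)
$J{\left(949 \right)} - 4989569 = 0 - 4989569 = -4989569$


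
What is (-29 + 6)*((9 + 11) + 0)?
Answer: -460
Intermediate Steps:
(-29 + 6)*((9 + 11) + 0) = -23*(20 + 0) = -23*20 = -460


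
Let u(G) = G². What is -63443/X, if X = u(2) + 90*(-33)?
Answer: 63443/2966 ≈ 21.390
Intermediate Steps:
X = -2966 (X = 2² + 90*(-33) = 4 - 2970 = -2966)
-63443/X = -63443/(-2966) = -63443*(-1/2966) = 63443/2966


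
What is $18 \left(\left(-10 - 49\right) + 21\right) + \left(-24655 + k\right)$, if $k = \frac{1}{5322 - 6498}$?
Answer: $- \frac{29798665}{1176} \approx -25339.0$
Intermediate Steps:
$k = - \frac{1}{1176}$ ($k = \frac{1}{-1176} = - \frac{1}{1176} \approx -0.00085034$)
$18 \left(\left(-10 - 49\right) + 21\right) + \left(-24655 + k\right) = 18 \left(\left(-10 - 49\right) + 21\right) - \frac{28994281}{1176} = 18 \left(-59 + 21\right) - \frac{28994281}{1176} = 18 \left(-38\right) - \frac{28994281}{1176} = -684 - \frac{28994281}{1176} = - \frac{29798665}{1176}$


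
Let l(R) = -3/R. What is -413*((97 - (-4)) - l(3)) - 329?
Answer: -42455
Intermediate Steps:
-413*((97 - (-4)) - l(3)) - 329 = -413*((97 - (-4)) - (-3)/3) - 329 = -413*((97 - 1*(-4)) - (-3)/3) - 329 = -413*((97 + 4) - 1*(-1)) - 329 = -413*(101 + 1) - 329 = -413*102 - 329 = -42126 - 329 = -42455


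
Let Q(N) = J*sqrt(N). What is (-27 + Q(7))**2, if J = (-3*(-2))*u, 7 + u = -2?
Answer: 21141 + 2916*sqrt(7) ≈ 28856.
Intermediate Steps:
u = -9 (u = -7 - 2 = -9)
J = -54 (J = -3*(-2)*(-9) = 6*(-9) = -54)
Q(N) = -54*sqrt(N)
(-27 + Q(7))**2 = (-27 - 54*sqrt(7))**2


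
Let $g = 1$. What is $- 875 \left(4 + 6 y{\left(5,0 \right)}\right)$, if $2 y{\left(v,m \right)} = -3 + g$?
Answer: $1750$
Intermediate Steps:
$y{\left(v,m \right)} = -1$ ($y{\left(v,m \right)} = \frac{-3 + 1}{2} = \frac{1}{2} \left(-2\right) = -1$)
$- 875 \left(4 + 6 y{\left(5,0 \right)}\right) = - 875 \left(4 + 6 \left(-1\right)\right) = - 875 \left(4 - 6\right) = \left(-875\right) \left(-2\right) = 1750$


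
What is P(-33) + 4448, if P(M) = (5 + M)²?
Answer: 5232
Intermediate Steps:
P(-33) + 4448 = (5 - 33)² + 4448 = (-28)² + 4448 = 784 + 4448 = 5232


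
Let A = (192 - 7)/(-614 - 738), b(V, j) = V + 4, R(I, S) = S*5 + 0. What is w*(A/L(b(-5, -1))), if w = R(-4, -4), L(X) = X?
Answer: -925/338 ≈ -2.7367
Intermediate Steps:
R(I, S) = 5*S (R(I, S) = 5*S + 0 = 5*S)
b(V, j) = 4 + V
A = -185/1352 (A = 185/(-1352) = 185*(-1/1352) = -185/1352 ≈ -0.13683)
w = -20 (w = 5*(-4) = -20)
w*(A/L(b(-5, -1))) = -(-925)/(338*(4 - 5)) = -(-925)/(338*(-1)) = -(-925)*(-1)/338 = -20*185/1352 = -925/338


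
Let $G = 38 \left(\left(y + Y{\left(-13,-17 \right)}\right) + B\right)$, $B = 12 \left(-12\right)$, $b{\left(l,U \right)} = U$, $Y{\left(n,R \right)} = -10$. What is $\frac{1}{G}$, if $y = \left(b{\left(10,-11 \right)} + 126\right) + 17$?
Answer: $- \frac{1}{836} \approx -0.0011962$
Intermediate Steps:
$B = -144$
$y = 132$ ($y = \left(-11 + 126\right) + 17 = 115 + 17 = 132$)
$G = -836$ ($G = 38 \left(\left(132 - 10\right) - 144\right) = 38 \left(122 - 144\right) = 38 \left(-22\right) = -836$)
$\frac{1}{G} = \frac{1}{-836} = - \frac{1}{836}$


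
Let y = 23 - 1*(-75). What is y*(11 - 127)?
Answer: -11368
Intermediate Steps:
y = 98 (y = 23 + 75 = 98)
y*(11 - 127) = 98*(11 - 127) = 98*(-116) = -11368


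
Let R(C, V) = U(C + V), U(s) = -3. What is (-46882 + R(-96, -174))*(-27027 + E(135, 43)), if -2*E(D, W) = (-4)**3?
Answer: 1265660575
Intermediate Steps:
R(C, V) = -3
E(D, W) = 32 (E(D, W) = -1/2*(-4)**3 = -1/2*(-64) = 32)
(-46882 + R(-96, -174))*(-27027 + E(135, 43)) = (-46882 - 3)*(-27027 + 32) = -46885*(-26995) = 1265660575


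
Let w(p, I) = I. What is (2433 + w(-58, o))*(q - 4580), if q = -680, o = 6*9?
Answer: -13081620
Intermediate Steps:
o = 54
(2433 + w(-58, o))*(q - 4580) = (2433 + 54)*(-680 - 4580) = 2487*(-5260) = -13081620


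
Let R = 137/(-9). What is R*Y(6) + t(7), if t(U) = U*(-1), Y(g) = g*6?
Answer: -555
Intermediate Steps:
Y(g) = 6*g
t(U) = -U
R = -137/9 (R = 137*(-⅑) = -137/9 ≈ -15.222)
R*Y(6) + t(7) = -274*6/3 - 1*7 = -137/9*36 - 7 = -548 - 7 = -555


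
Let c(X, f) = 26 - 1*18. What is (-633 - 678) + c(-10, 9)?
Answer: -1303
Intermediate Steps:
c(X, f) = 8 (c(X, f) = 26 - 18 = 8)
(-633 - 678) + c(-10, 9) = (-633 - 678) + 8 = -1311 + 8 = -1303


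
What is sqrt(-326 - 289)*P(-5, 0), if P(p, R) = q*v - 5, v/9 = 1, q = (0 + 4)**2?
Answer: 139*I*sqrt(615) ≈ 3447.1*I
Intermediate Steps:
q = 16 (q = 4**2 = 16)
v = 9 (v = 9*1 = 9)
P(p, R) = 139 (P(p, R) = 16*9 - 5 = 144 - 5 = 139)
sqrt(-326 - 289)*P(-5, 0) = sqrt(-326 - 289)*139 = sqrt(-615)*139 = (I*sqrt(615))*139 = 139*I*sqrt(615)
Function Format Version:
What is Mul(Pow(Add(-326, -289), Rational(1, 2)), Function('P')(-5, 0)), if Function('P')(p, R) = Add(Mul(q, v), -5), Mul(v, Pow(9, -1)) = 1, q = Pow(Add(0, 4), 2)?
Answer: Mul(139, I, Pow(615, Rational(1, 2))) ≈ Mul(3447.1, I)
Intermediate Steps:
q = 16 (q = Pow(4, 2) = 16)
v = 9 (v = Mul(9, 1) = 9)
Function('P')(p, R) = 139 (Function('P')(p, R) = Add(Mul(16, 9), -5) = Add(144, -5) = 139)
Mul(Pow(Add(-326, -289), Rational(1, 2)), Function('P')(-5, 0)) = Mul(Pow(Add(-326, -289), Rational(1, 2)), 139) = Mul(Pow(-615, Rational(1, 2)), 139) = Mul(Mul(I, Pow(615, Rational(1, 2))), 139) = Mul(139, I, Pow(615, Rational(1, 2)))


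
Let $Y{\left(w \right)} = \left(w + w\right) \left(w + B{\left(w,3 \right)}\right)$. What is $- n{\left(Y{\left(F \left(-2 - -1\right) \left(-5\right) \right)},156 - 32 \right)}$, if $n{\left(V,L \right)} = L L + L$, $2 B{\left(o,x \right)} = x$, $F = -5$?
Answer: $-15500$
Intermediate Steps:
$B{\left(o,x \right)} = \frac{x}{2}$
$Y{\left(w \right)} = 2 w \left(\frac{3}{2} + w\right)$ ($Y{\left(w \right)} = \left(w + w\right) \left(w + \frac{1}{2} \cdot 3\right) = 2 w \left(w + \frac{3}{2}\right) = 2 w \left(\frac{3}{2} + w\right)$)
$n{\left(V,L \right)} = L + L^{2}$ ($n{\left(V,L \right)} = L^{2} + L = L + L^{2}$)
$- n{\left(Y{\left(F \left(-2 - -1\right) \left(-5\right) \right)},156 - 32 \right)} = - \left(156 - 32\right) \left(1 + \left(156 - 32\right)\right) = - 124 \left(1 + 124\right) = - 124 \cdot 125 = \left(-1\right) 15500 = -15500$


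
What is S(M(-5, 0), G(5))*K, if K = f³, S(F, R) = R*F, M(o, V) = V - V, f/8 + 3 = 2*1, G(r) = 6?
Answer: 0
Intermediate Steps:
f = -8 (f = -24 + 8*(2*1) = -24 + 8*2 = -24 + 16 = -8)
M(o, V) = 0
S(F, R) = F*R
K = -512 (K = (-8)³ = -512)
S(M(-5, 0), G(5))*K = (0*6)*(-512) = 0*(-512) = 0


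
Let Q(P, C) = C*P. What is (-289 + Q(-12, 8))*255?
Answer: -98175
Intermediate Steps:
(-289 + Q(-12, 8))*255 = (-289 + 8*(-12))*255 = (-289 - 96)*255 = -385*255 = -98175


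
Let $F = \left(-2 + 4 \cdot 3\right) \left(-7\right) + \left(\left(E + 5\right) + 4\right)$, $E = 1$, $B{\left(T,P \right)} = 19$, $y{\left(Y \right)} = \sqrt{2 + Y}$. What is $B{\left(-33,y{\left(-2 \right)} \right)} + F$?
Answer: $-41$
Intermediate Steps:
$F = -60$ ($F = \left(-2 + 4 \cdot 3\right) \left(-7\right) + \left(\left(1 + 5\right) + 4\right) = \left(-2 + 12\right) \left(-7\right) + \left(6 + 4\right) = 10 \left(-7\right) + 10 = -70 + 10 = -60$)
$B{\left(-33,y{\left(-2 \right)} \right)} + F = 19 - 60 = -41$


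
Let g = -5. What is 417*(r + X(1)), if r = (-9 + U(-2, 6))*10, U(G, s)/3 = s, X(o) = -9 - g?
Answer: 35862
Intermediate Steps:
X(o) = -4 (X(o) = -9 - 1*(-5) = -9 + 5 = -4)
U(G, s) = 3*s
r = 90 (r = (-9 + 3*6)*10 = (-9 + 18)*10 = 9*10 = 90)
417*(r + X(1)) = 417*(90 - 4) = 417*86 = 35862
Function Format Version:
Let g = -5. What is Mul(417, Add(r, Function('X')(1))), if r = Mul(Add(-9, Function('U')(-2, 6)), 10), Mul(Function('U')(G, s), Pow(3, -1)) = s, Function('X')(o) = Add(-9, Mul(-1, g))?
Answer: 35862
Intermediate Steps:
Function('X')(o) = -4 (Function('X')(o) = Add(-9, Mul(-1, -5)) = Add(-9, 5) = -4)
Function('U')(G, s) = Mul(3, s)
r = 90 (r = Mul(Add(-9, Mul(3, 6)), 10) = Mul(Add(-9, 18), 10) = Mul(9, 10) = 90)
Mul(417, Add(r, Function('X')(1))) = Mul(417, Add(90, -4)) = Mul(417, 86) = 35862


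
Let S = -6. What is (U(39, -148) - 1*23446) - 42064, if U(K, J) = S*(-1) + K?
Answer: -65465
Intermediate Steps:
U(K, J) = 6 + K (U(K, J) = -6*(-1) + K = 6 + K)
(U(39, -148) - 1*23446) - 42064 = ((6 + 39) - 1*23446) - 42064 = (45 - 23446) - 42064 = -23401 - 42064 = -65465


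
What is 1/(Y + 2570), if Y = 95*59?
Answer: 1/8175 ≈ 0.00012232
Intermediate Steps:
Y = 5605
1/(Y + 2570) = 1/(5605 + 2570) = 1/8175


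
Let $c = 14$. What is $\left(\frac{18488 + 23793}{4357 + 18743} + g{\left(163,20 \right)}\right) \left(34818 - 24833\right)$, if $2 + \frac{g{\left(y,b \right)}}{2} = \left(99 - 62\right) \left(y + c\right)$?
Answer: $\frac{604119820957}{4620} \approx 1.3076 \cdot 10^{8}$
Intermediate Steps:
$g{\left(y,b \right)} = 1032 + 74 y$ ($g{\left(y,b \right)} = -4 + 2 \left(99 - 62\right) \left(y + 14\right) = -4 + 2 \cdot 37 \left(14 + y\right) = -4 + 2 \left(518 + 37 y\right) = -4 + \left(1036 + 74 y\right) = 1032 + 74 y$)
$\left(\frac{18488 + 23793}{4357 + 18743} + g{\left(163,20 \right)}\right) \left(34818 - 24833\right) = \left(\frac{18488 + 23793}{4357 + 18743} + \left(1032 + 74 \cdot 163\right)\right) \left(34818 - 24833\right) = \left(\frac{42281}{23100} + \left(1032 + 12062\right)\right) 9985 = \left(42281 \cdot \frac{1}{23100} + 13094\right) 9985 = \left(\frac{42281}{23100} + 13094\right) 9985 = \frac{302513681}{23100} \cdot 9985 = \frac{604119820957}{4620}$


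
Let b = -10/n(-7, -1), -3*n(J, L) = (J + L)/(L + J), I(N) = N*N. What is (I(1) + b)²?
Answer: 961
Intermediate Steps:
I(N) = N²
n(J, L) = -⅓ (n(J, L) = -(J + L)/(3*(L + J)) = -(J + L)/(3*(J + L)) = -⅓*1 = -⅓)
b = 30 (b = -10/(-⅓) = -10*(-3) = 30)
(I(1) + b)² = (1² + 30)² = (1 + 30)² = 31² = 961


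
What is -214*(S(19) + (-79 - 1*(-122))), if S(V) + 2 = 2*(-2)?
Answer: -7918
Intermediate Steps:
S(V) = -6 (S(V) = -2 + 2*(-2) = -2 - 4 = -6)
-214*(S(19) + (-79 - 1*(-122))) = -214*(-6 + (-79 - 1*(-122))) = -214*(-6 + (-79 + 122)) = -214*(-6 + 43) = -214*37 = -7918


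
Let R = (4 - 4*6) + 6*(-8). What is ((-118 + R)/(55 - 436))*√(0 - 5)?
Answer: 62*I*√5/127 ≈ 1.0916*I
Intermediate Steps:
R = -68 (R = (4 - 24) - 48 = -20 - 48 = -68)
((-118 + R)/(55 - 436))*√(0 - 5) = ((-118 - 68)/(55 - 436))*√(0 - 5) = (-186/(-381))*√(-5) = (-186*(-1/381))*(I*√5) = 62*(I*√5)/127 = 62*I*√5/127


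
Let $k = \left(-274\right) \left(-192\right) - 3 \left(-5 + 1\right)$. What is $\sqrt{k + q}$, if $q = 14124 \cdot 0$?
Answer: $2 \sqrt{13155} \approx 229.39$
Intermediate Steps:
$q = 0$
$k = 52620$ ($k = 52608 - -12 = 52608 + 12 = 52620$)
$\sqrt{k + q} = \sqrt{52620 + 0} = \sqrt{52620} = 2 \sqrt{13155}$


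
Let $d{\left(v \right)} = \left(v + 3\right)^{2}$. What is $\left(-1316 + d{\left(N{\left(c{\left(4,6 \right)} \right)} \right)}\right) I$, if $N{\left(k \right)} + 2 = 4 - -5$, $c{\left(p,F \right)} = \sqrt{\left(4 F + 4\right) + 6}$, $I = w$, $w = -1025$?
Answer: $1246400$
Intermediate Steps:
$I = -1025$
$c{\left(p,F \right)} = \sqrt{10 + 4 F}$ ($c{\left(p,F \right)} = \sqrt{\left(4 + 4 F\right) + 6} = \sqrt{10 + 4 F}$)
$N{\left(k \right)} = 7$ ($N{\left(k \right)} = -2 + \left(4 - -5\right) = -2 + \left(4 + 5\right) = -2 + 9 = 7$)
$d{\left(v \right)} = \left(3 + v\right)^{2}$
$\left(-1316 + d{\left(N{\left(c{\left(4,6 \right)} \right)} \right)}\right) I = \left(-1316 + \left(3 + 7\right)^{2}\right) \left(-1025\right) = \left(-1316 + 10^{2}\right) \left(-1025\right) = \left(-1316 + 100\right) \left(-1025\right) = \left(-1216\right) \left(-1025\right) = 1246400$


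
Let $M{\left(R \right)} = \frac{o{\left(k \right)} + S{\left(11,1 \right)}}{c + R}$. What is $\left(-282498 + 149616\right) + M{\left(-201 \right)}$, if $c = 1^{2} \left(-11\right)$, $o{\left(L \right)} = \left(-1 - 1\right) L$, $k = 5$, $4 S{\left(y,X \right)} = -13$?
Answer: $- \frac{2126111}{16} \approx -1.3288 \cdot 10^{5}$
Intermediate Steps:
$S{\left(y,X \right)} = - \frac{13}{4}$ ($S{\left(y,X \right)} = \frac{1}{4} \left(-13\right) = - \frac{13}{4}$)
$o{\left(L \right)} = - 2 L$
$c = -11$ ($c = 1 \left(-11\right) = -11$)
$M{\left(R \right)} = - \frac{53}{4 \left(-11 + R\right)}$ ($M{\left(R \right)} = \frac{\left(-2\right) 5 - \frac{13}{4}}{-11 + R} = \frac{-10 - \frac{13}{4}}{-11 + R} = - \frac{53}{4 \left(-11 + R\right)}$)
$\left(-282498 + 149616\right) + M{\left(-201 \right)} = \left(-282498 + 149616\right) - \frac{53}{-44 + 4 \left(-201\right)} = -132882 - \frac{53}{-44 - 804} = -132882 - \frac{53}{-848} = -132882 - - \frac{1}{16} = -132882 + \frac{1}{16} = - \frac{2126111}{16}$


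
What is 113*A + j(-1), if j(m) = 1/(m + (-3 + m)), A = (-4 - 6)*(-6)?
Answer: 33899/5 ≈ 6779.8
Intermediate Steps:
A = 60 (A = -10*(-6) = 60)
j(m) = 1/(-3 + 2*m)
113*A + j(-1) = 113*60 + 1/(-3 + 2*(-1)) = 6780 + 1/(-3 - 2) = 6780 + 1/(-5) = 6780 - 1/5 = 33899/5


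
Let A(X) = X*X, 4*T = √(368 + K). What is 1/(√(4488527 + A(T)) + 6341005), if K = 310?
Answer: 10145608/64333343874329 - 2*√71817110/321666719371645 ≈ 1.5765e-7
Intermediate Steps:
T = √678/4 (T = √(368 + 310)/4 = √678/4 ≈ 6.5096)
A(X) = X²
1/(√(4488527 + A(T)) + 6341005) = 1/(√(4488527 + (√678/4)²) + 6341005) = 1/(√(4488527 + 339/8) + 6341005) = 1/(√(35908555/8) + 6341005) = 1/(√71817110/4 + 6341005) = 1/(6341005 + √71817110/4)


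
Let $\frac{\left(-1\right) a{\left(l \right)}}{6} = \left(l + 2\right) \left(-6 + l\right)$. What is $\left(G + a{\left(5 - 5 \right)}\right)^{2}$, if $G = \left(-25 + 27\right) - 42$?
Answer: $1024$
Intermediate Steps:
$a{\left(l \right)} = - 6 \left(-6 + l\right) \left(2 + l\right)$ ($a{\left(l \right)} = - 6 \left(l + 2\right) \left(-6 + l\right) = - 6 \left(2 + l\right) \left(-6 + l\right) = - 6 \left(-6 + l\right) \left(2 + l\right)$)
$G = -40$ ($G = 2 - 42 = -40$)
$\left(G + a{\left(5 - 5 \right)}\right)^{2} = \left(-40 + \left(72 - 6 \left(5 - 5\right)^{2} + 24 \left(5 - 5\right)\right)\right)^{2} = \left(-40 + \left(72 - 6 \cdot 0^{2} + 24 \cdot 0\right)\right)^{2} = \left(-40 + \left(72 - 0 + 0\right)\right)^{2} = \left(-40 + \left(72 + 0 + 0\right)\right)^{2} = \left(-40 + 72\right)^{2} = 32^{2} = 1024$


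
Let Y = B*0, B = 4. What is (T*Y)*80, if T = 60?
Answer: 0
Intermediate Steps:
Y = 0 (Y = 4*0 = 0)
(T*Y)*80 = (60*0)*80 = 0*80 = 0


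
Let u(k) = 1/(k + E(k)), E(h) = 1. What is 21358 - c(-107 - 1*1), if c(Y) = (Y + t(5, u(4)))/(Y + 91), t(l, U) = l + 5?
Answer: 362988/17 ≈ 21352.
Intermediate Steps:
u(k) = 1/(1 + k) (u(k) = 1/(k + 1) = 1/(1 + k))
t(l, U) = 5 + l
c(Y) = (10 + Y)/(91 + Y) (c(Y) = (Y + (5 + 5))/(Y + 91) = (Y + 10)/(91 + Y) = (10 + Y)/(91 + Y))
21358 - c(-107 - 1*1) = 21358 - (10 + (-107 - 1*1))/(91 + (-107 - 1*1)) = 21358 - (10 + (-107 - 1))/(91 + (-107 - 1)) = 21358 - (10 - 108)/(91 - 108) = 21358 - (-98)/(-17) = 21358 - (-1)*(-98)/17 = 21358 - 1*98/17 = 21358 - 98/17 = 362988/17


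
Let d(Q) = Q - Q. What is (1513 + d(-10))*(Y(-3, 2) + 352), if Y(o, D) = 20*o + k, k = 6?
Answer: 450874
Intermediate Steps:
Y(o, D) = 6 + 20*o (Y(o, D) = 20*o + 6 = 6 + 20*o)
d(Q) = 0
(1513 + d(-10))*(Y(-3, 2) + 352) = (1513 + 0)*((6 + 20*(-3)) + 352) = 1513*((6 - 60) + 352) = 1513*(-54 + 352) = 1513*298 = 450874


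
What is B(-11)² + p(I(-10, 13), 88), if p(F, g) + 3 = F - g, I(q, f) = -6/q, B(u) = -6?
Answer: -272/5 ≈ -54.400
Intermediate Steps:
p(F, g) = -3 + F - g (p(F, g) = -3 + (F - g) = -3 + F - g)
B(-11)² + p(I(-10, 13), 88) = (-6)² + (-3 - 6/(-10) - 1*88) = 36 + (-3 - 6*(-⅒) - 88) = 36 + (-3 + ⅗ - 88) = 36 - 452/5 = -272/5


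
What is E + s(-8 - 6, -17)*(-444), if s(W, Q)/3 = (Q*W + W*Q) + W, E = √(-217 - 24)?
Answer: -615384 + I*√241 ≈ -6.1538e+5 + 15.524*I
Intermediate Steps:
E = I*√241 (E = √(-241) = I*√241 ≈ 15.524*I)
s(W, Q) = 3*W + 6*Q*W (s(W, Q) = 3*((Q*W + W*Q) + W) = 3*((Q*W + Q*W) + W) = 3*(2*Q*W + W) = 3*(W + 2*Q*W) = 3*W + 6*Q*W)
E + s(-8 - 6, -17)*(-444) = I*√241 + (3*(-8 - 6)*(1 + 2*(-17)))*(-444) = I*√241 + (3*(-14)*(1 - 34))*(-444) = I*√241 + (3*(-14)*(-33))*(-444) = I*√241 + 1386*(-444) = I*√241 - 615384 = -615384 + I*√241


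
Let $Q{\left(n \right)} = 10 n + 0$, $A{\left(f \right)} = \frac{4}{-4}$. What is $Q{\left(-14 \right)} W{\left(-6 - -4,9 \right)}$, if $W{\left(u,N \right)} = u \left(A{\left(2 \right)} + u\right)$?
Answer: $-840$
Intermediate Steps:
$A{\left(f \right)} = -1$ ($A{\left(f \right)} = 4 \left(- \frac{1}{4}\right) = -1$)
$W{\left(u,N \right)} = u \left(-1 + u\right)$
$Q{\left(n \right)} = 10 n$
$Q{\left(-14 \right)} W{\left(-6 - -4,9 \right)} = 10 \left(-14\right) \left(-6 - -4\right) \left(-1 - 2\right) = - 140 \left(-6 + 4\right) \left(-1 + \left(-6 + 4\right)\right) = - 140 \left(- 2 \left(-1 - 2\right)\right) = - 140 \left(\left(-2\right) \left(-3\right)\right) = \left(-140\right) 6 = -840$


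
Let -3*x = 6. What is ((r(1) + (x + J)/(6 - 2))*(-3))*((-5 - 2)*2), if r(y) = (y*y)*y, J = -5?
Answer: -63/2 ≈ -31.500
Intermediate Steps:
x = -2 (x = -⅓*6 = -2)
r(y) = y³ (r(y) = y²*y = y³)
((r(1) + (x + J)/(6 - 2))*(-3))*((-5 - 2)*2) = ((1³ + (-2 - 5)/(6 - 2))*(-3))*((-5 - 2)*2) = ((1 - 7/4)*(-3))*(-7*2) = ((1 - 7*¼)*(-3))*(-14) = ((1 - 7/4)*(-3))*(-14) = -¾*(-3)*(-14) = (9/4)*(-14) = -63/2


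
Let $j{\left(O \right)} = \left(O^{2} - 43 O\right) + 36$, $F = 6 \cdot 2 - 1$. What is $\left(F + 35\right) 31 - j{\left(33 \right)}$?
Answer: $1720$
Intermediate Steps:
$F = 11$ ($F = 12 - 1 = 11$)
$j{\left(O \right)} = 36 + O^{2} - 43 O$
$\left(F + 35\right) 31 - j{\left(33 \right)} = \left(11 + 35\right) 31 - \left(36 + 33^{2} - 1419\right) = 46 \cdot 31 - \left(36 + 1089 - 1419\right) = 1426 - -294 = 1426 + 294 = 1720$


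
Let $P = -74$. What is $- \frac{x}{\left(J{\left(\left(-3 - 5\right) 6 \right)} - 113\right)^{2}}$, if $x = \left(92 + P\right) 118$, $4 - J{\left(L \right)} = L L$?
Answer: $- \frac{2124}{5822569} \approx -0.00036479$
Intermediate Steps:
$J{\left(L \right)} = 4 - L^{2}$ ($J{\left(L \right)} = 4 - L L = 4 - L^{2}$)
$x = 2124$ ($x = \left(92 - 74\right) 118 = 18 \cdot 118 = 2124$)
$- \frac{x}{\left(J{\left(\left(-3 - 5\right) 6 \right)} - 113\right)^{2}} = - \frac{2124}{\left(\left(4 - \left(\left(-3 - 5\right) 6\right)^{2}\right) - 113\right)^{2}} = - \frac{2124}{\left(\left(4 - \left(\left(-8\right) 6\right)^{2}\right) - 113\right)^{2}} = - \frac{2124}{\left(\left(4 - \left(-48\right)^{2}\right) - 113\right)^{2}} = - \frac{2124}{\left(\left(4 - 2304\right) - 113\right)^{2}} = - \frac{2124}{\left(-2300 - 113\right)^{2}} = - \frac{2124}{\left(-2413\right)^{2}} = - \frac{2124}{5822569}$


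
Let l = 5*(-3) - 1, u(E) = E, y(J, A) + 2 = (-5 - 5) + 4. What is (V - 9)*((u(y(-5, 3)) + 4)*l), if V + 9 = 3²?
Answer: -576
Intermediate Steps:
y(J, A) = -8 (y(J, A) = -2 + ((-5 - 5) + 4) = -2 + (-10 + 4) = -2 - 6 = -8)
l = -16 (l = -15 - 1 = -16)
V = 0 (V = -9 + 3² = -9 + 9 = 0)
(V - 9)*((u(y(-5, 3)) + 4)*l) = (0 - 9)*((-8 + 4)*(-16)) = -(-36)*(-16) = -9*64 = -576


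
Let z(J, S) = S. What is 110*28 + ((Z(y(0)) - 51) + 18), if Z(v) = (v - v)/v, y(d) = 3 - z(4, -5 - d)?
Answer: 3047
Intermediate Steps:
y(d) = 8 + d (y(d) = 3 - (-5 - d) = 3 + (5 + d) = 8 + d)
Z(v) = 0 (Z(v) = 0/v = 0)
110*28 + ((Z(y(0)) - 51) + 18) = 110*28 + ((0 - 51) + 18) = 3080 + (-51 + 18) = 3080 - 33 = 3047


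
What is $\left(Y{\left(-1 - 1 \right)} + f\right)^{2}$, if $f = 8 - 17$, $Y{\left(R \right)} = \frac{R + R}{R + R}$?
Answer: $64$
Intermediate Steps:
$Y{\left(R \right)} = 1$ ($Y{\left(R \right)} = \frac{2 R}{2 R} = 2 R \frac{1}{2 R} = 1$)
$f = -9$ ($f = 8 - 17 = -9$)
$\left(Y{\left(-1 - 1 \right)} + f\right)^{2} = \left(1 - 9\right)^{2} = \left(-8\right)^{2} = 64$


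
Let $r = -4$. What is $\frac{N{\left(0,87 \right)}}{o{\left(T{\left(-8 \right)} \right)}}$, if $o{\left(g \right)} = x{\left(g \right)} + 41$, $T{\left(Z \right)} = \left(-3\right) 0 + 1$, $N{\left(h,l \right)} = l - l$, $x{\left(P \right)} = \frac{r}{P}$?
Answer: $0$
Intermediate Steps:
$x{\left(P \right)} = - \frac{4}{P}$
$N{\left(h,l \right)} = 0$
$T{\left(Z \right)} = 1$ ($T{\left(Z \right)} = 0 + 1 = 1$)
$o{\left(g \right)} = 41 - \frac{4}{g}$ ($o{\left(g \right)} = - \frac{4}{g} + 41 = 41 - \frac{4}{g}$)
$\frac{N{\left(0,87 \right)}}{o{\left(T{\left(-8 \right)} \right)}} = \frac{0}{41 - \frac{4}{1}} = \frac{0}{41 - 4} = \frac{0}{37} = 0 \cdot \frac{1}{37} = 0$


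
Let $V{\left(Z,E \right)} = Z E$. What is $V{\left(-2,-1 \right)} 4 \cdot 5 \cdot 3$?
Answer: $120$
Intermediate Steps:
$V{\left(Z,E \right)} = E Z$
$V{\left(-2,-1 \right)} 4 \cdot 5 \cdot 3 = \left(-1\right) \left(-2\right) 4 \cdot 5 \cdot 3 = 2 \cdot 4 \cdot 5 \cdot 3 = 8 \cdot 5 \cdot 3 = 40 \cdot 3 = 120$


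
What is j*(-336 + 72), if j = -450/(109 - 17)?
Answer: 29700/23 ≈ 1291.3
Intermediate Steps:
j = -225/46 (j = -450/92 = -450*1/92 = -225/46 ≈ -4.8913)
j*(-336 + 72) = -225*(-336 + 72)/46 = -225/46*(-264) = 29700/23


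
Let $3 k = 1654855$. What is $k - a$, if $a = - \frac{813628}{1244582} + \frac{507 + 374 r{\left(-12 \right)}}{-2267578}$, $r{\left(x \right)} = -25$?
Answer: $\frac{2335157688281087827}{4233280143594} \approx 5.5162 \cdot 10^{5}$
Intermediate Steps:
$k = \frac{1654855}{3}$ ($k = \frac{1}{3} \cdot 1654855 = \frac{1654855}{3} \approx 5.5162 \cdot 10^{5}$)
$a = - \frac{916979557179}{1411093381198}$ ($a = - \frac{813628}{1244582} + \frac{507 + 374 \left(-25\right)}{-2267578} = \left(-813628\right) \frac{1}{1244582} + \left(507 - 9350\right) \left(- \frac{1}{2267578}\right) = - \frac{406814}{622291} - - \frac{8843}{2267578} = - \frac{406814}{622291} + \frac{8843}{2267578} = - \frac{916979557179}{1411093381198} \approx -0.64984$)
$k - a = \frac{1654855}{3} - - \frac{916979557179}{1411093381198} = \frac{1654855}{3} + \frac{916979557179}{1411093381198} = \frac{2335157688281087827}{4233280143594}$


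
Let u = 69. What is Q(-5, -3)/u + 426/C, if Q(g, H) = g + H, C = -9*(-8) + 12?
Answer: 4787/966 ≈ 4.9555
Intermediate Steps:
C = 84 (C = 72 + 12 = 84)
Q(g, H) = H + g
Q(-5, -3)/u + 426/C = (-3 - 5)/69 + 426/84 = -8*1/69 + 426*(1/84) = -8/69 + 71/14 = 4787/966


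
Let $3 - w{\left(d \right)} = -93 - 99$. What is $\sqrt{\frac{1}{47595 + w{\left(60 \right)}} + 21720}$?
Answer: $\frac{7 \sqrt{12498352910}}{5310} \approx 147.38$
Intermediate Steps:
$w{\left(d \right)} = 195$ ($w{\left(d \right)} = 3 - \left(-93 - 99\right) = 3 - -192 = 3 + 192 = 195$)
$\sqrt{\frac{1}{47595 + w{\left(60 \right)}} + 21720} = \sqrt{\frac{1}{47595 + 195} + 21720} = \sqrt{\frac{1}{47790} + 21720} = \sqrt{\frac{1037998801}{47790}} = \frac{7 \sqrt{12498352910}}{5310}$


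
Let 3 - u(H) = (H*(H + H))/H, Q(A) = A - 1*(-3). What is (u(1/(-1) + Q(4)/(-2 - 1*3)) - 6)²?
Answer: 81/25 ≈ 3.2400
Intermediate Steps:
Q(A) = 3 + A (Q(A) = A + 3 = 3 + A)
u(H) = 3 - 2*H (u(H) = 3 - H*(H + H)/H = 3 - H*(2*H)/H = 3 - 2*H²/H = 3 - 2*H)
(u(1/(-1) + Q(4)/(-2 - 1*3)) - 6)² = ((3 - 2*(1/(-1) + (3 + 4)/(-2 - 1*3))) - 6)² = ((3 - 2*(1*(-1) + 7/(-2 - 3))) - 6)² = ((3 - 2*(-1 + 7/(-5))) - 6)² = ((3 - 2*(-1 + 7*(-⅕))) - 6)² = ((3 - 2*(-1 - 7/5)) - 6)² = ((3 - 2*(-12/5)) - 6)² = ((3 + 24/5) - 6)² = (39/5 - 6)² = (9/5)² = 81/25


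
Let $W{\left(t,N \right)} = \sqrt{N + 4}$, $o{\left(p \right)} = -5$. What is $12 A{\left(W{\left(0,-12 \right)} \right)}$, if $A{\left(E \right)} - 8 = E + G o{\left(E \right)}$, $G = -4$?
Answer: $336 + 24 i \sqrt{2} \approx 336.0 + 33.941 i$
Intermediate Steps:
$W{\left(t,N \right)} = \sqrt{4 + N}$
$A{\left(E \right)} = 28 + E$ ($A{\left(E \right)} = 8 + \left(E - -20\right) = 8 + \left(E + 20\right) = 8 + \left(20 + E\right) = 28 + E$)
$12 A{\left(W{\left(0,-12 \right)} \right)} = 12 \left(28 + \sqrt{4 - 12}\right) = 12 \left(28 + \sqrt{-8}\right) = 12 \left(28 + 2 i \sqrt{2}\right) = 336 + 24 i \sqrt{2}$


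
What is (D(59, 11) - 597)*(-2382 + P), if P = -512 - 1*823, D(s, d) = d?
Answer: 2178162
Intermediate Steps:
P = -1335 (P = -512 - 823 = -1335)
(D(59, 11) - 597)*(-2382 + P) = (11 - 597)*(-2382 - 1335) = -586*(-3717) = 2178162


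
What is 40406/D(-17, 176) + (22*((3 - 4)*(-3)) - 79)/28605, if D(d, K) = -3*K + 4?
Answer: -577910221/7494510 ≈ -77.111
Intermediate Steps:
D(d, K) = 4 - 3*K
40406/D(-17, 176) + (22*((3 - 4)*(-3)) - 79)/28605 = 40406/(4 - 3*176) + (22*((3 - 4)*(-3)) - 79)/28605 = 40406/(4 - 528) + (22*(-1*(-3)) - 79)*(1/28605) = 40406/(-524) + (22*3 - 79)*(1/28605) = 40406*(-1/524) + (66 - 79)*(1/28605) = -20203/262 - 13*1/28605 = -20203/262 - 13/28605 = -577910221/7494510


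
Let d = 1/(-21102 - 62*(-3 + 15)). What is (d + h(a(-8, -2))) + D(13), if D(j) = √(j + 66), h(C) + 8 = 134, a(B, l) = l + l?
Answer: 2752595/21846 + √79 ≈ 134.89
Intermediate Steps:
a(B, l) = 2*l
d = -1/21846 (d = 1/(-21102 - 62*12) = 1/(-21102 - 744) = 1/(-21846) = -1/21846 ≈ -4.5775e-5)
h(C) = 126 (h(C) = -8 + 134 = 126)
D(j) = √(66 + j)
(d + h(a(-8, -2))) + D(13) = (-1/21846 + 126) + √(66 + 13) = 2752595/21846 + √79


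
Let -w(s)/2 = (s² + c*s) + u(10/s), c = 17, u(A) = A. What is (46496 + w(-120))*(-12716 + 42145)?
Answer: 3845104853/6 ≈ 6.4085e+8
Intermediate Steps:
w(s) = -34*s - 20/s - 2*s² (w(s) = -2*((s² + 17*s) + 10/s) = -2*(s² + 10/s + 17*s) = -34*s - 20/s - 2*s²)
(46496 + w(-120))*(-12716 + 42145) = (46496 + 2*(-10 + (-120)²*(-17 - 1*(-120)))/(-120))*(-12716 + 42145) = (46496 + 2*(-1/120)*(-10 + 14400*(-17 + 120)))*29429 = (46496 + 2*(-1/120)*(-10 + 14400*103))*29429 = (46496 + 2*(-1/120)*(-10 + 1483200))*29429 = (46496 + 2*(-1/120)*1483190)*29429 = (46496 - 148319/6)*29429 = (130657/6)*29429 = 3845104853/6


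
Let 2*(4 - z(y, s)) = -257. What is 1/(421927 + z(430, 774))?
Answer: 2/844119 ≈ 2.3693e-6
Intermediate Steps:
z(y, s) = 265/2 (z(y, s) = 4 - ½*(-257) = 4 + 257/2 = 265/2)
1/(421927 + z(430, 774)) = 1/(421927 + 265/2) = 1/(844119/2) = 2/844119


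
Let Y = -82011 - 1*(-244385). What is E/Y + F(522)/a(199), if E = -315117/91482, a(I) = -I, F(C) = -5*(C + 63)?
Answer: 14482919908539/985335118444 ≈ 14.698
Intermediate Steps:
F(C) = -315 - 5*C (F(C) = -5*(63 + C) = -315 - 5*C)
Y = 162374 (Y = -82011 + 244385 = 162374)
E = -105039/30494 (E = -315117*1/91482 = -105039/30494 ≈ -3.4446)
E/Y + F(522)/a(199) = -105039/30494/162374 + (-315 - 5*522)/((-1*199)) = -105039/30494*1/162374 + (-315 - 2610)/(-199) = -105039/4951432756 - 2925*(-1/199) = -105039/4951432756 + 2925/199 = 14482919908539/985335118444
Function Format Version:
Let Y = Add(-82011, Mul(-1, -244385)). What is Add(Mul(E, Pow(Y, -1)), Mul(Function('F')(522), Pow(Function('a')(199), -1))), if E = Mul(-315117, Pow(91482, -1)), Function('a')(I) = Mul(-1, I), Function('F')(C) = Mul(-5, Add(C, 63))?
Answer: Rational(14482919908539, 985335118444) ≈ 14.698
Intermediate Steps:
Function('F')(C) = Add(-315, Mul(-5, C)) (Function('F')(C) = Mul(-5, Add(63, C)) = Add(-315, Mul(-5, C)))
Y = 162374 (Y = Add(-82011, 244385) = 162374)
E = Rational(-105039, 30494) (E = Mul(-315117, Rational(1, 91482)) = Rational(-105039, 30494) ≈ -3.4446)
Add(Mul(E, Pow(Y, -1)), Mul(Function('F')(522), Pow(Function('a')(199), -1))) = Add(Mul(Rational(-105039, 30494), Pow(162374, -1)), Mul(Add(-315, Mul(-5, 522)), Pow(Mul(-1, 199), -1))) = Add(Mul(Rational(-105039, 30494), Rational(1, 162374)), Mul(Add(-315, -2610), Pow(-199, -1))) = Add(Rational(-105039, 4951432756), Mul(-2925, Rational(-1, 199))) = Add(Rational(-105039, 4951432756), Rational(2925, 199)) = Rational(14482919908539, 985335118444)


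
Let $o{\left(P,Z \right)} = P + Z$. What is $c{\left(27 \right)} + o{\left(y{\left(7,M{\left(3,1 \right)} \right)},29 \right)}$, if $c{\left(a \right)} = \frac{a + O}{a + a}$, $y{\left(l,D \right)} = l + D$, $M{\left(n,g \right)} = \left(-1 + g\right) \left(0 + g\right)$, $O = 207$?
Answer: $\frac{121}{3} \approx 40.333$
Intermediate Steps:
$M{\left(n,g \right)} = g \left(-1 + g\right)$ ($M{\left(n,g \right)} = \left(-1 + g\right) g = g \left(-1 + g\right)$)
$y{\left(l,D \right)} = D + l$
$c{\left(a \right)} = \frac{207 + a}{2 a}$ ($c{\left(a \right)} = \frac{a + 207}{a + a} = \frac{207 + a}{2 a}$)
$c{\left(27 \right)} + o{\left(y{\left(7,M{\left(3,1 \right)} \right)},29 \right)} = \frac{207 + 27}{2 \cdot 27} + \left(\left(1 \left(-1 + 1\right) + 7\right) + 29\right) = \frac{1}{2} \cdot \frac{1}{27} \cdot 234 + \left(\left(1 \cdot 0 + 7\right) + 29\right) = \frac{13}{3} + \left(\left(0 + 7\right) + 29\right) = \frac{13}{3} + \left(7 + 29\right) = \frac{13}{3} + 36 = \frac{121}{3}$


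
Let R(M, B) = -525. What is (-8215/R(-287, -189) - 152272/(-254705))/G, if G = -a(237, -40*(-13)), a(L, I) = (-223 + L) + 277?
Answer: -17378755/311300451 ≈ -0.055826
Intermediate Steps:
a(L, I) = 54 + L
G = -291 (G = -(54 + 237) = -1*291 = -291)
(-8215/R(-287, -189) - 152272/(-254705))/G = (-8215/(-525) - 152272/(-254705))/(-291) = (-8215*(-1/525) - 152272*(-1/254705))*(-1/291) = (1643/105 + 152272/254705)*(-1/291) = (17378755/1069761)*(-1/291) = -17378755/311300451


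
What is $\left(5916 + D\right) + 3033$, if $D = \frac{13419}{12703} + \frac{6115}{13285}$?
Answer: $\frac{302096683631}{33751871} \approx 8950.5$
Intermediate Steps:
$D = \frac{51190052}{33751871}$ ($D = 13419 \cdot \frac{1}{12703} + 6115 \cdot \frac{1}{13285} = \frac{13419}{12703} + \frac{1223}{2657} = \frac{51190052}{33751871} \approx 1.5167$)
$\left(5916 + D\right) + 3033 = \left(5916 + \frac{51190052}{33751871}\right) + 3033 = \frac{199727258888}{33751871} + 3033 = \frac{302096683631}{33751871}$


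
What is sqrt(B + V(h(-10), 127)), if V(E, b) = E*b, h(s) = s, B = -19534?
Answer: 2*I*sqrt(5201) ≈ 144.24*I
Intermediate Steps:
sqrt(B + V(h(-10), 127)) = sqrt(-19534 - 10*127) = sqrt(-19534 - 1270) = sqrt(-20804) = 2*I*sqrt(5201)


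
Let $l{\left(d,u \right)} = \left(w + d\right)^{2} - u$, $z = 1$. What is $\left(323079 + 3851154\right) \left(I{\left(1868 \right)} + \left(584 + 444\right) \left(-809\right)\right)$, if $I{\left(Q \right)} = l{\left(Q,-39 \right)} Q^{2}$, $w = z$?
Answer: $50880790821842591484$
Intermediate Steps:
$w = 1$
$l{\left(d,u \right)} = \left(1 + d\right)^{2} - u$
$I{\left(Q \right)} = Q^{2} \left(39 + \left(1 + Q\right)^{2}\right)$ ($I{\left(Q \right)} = \left(\left(1 + Q\right)^{2} - -39\right) Q^{2} = \left(\left(1 + Q\right)^{2} + 39\right) Q^{2} = \left(39 + \left(1 + Q\right)^{2}\right) Q^{2} = Q^{2} \left(39 + \left(1 + Q\right)^{2}\right)$)
$\left(323079 + 3851154\right) \left(I{\left(1868 \right)} + \left(584 + 444\right) \left(-809\right)\right) = \left(323079 + 3851154\right) \left(1868^{2} \left(39 + \left(1 + 1868\right)^{2}\right) + \left(584 + 444\right) \left(-809\right)\right) = 4174233 \left(3489424 \left(39 + 1869^{2}\right) + 1028 \left(-809\right)\right) = 4174233 \left(3489424 \left(39 + 3493161\right) - 831652\right) = 4174233 \left(3489424 \cdot 3493200 - 831652\right) = 4174233 \left(12189255916800 - 831652\right) = 4174233 \cdot 12189255085148 = 50880790821842591484$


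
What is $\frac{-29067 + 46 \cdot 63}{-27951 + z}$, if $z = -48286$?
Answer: $\frac{26169}{76237} \approx 0.34326$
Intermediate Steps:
$\frac{-29067 + 46 \cdot 63}{-27951 + z} = \frac{-29067 + 46 \cdot 63}{-27951 - 48286} = \frac{-29067 + 2898}{-76237} = \left(-26169\right) \left(- \frac{1}{76237}\right) = \frac{26169}{76237}$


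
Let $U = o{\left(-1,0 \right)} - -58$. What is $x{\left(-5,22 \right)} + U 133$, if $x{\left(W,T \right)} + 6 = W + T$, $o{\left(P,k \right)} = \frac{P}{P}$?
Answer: $7858$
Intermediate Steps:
$o{\left(P,k \right)} = 1$
$x{\left(W,T \right)} = -6 + T + W$ ($x{\left(W,T \right)} = -6 + \left(W + T\right) = -6 + \left(T + W\right) = -6 + T + W$)
$U = 59$ ($U = 1 - -58 = 1 + 58 = 59$)
$x{\left(-5,22 \right)} + U 133 = \left(-6 + 22 - 5\right) + 59 \cdot 133 = 11 + 7847 = 7858$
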